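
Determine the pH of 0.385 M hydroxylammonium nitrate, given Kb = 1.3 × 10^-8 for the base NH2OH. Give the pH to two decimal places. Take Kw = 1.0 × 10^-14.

pH = 3.26

NH3OH+ is the conjugate acid of the weak base NH2OH.
Ka = Kw/Kb = 1.0×10^-14 / 1.3 × 10^-8 = 7.69 × 10^-7
From the ICE table, Ka = [H+]²/(0.385 − [H+]) = 7.69 × 10^-7.
Assume [H+] ≪ 0.385: [H+] ≈ √(7.69 × 10^-7 × 0.385) = 5.44 × 10^-4 M
Check: 0.14% ionized — well under 5%, approximation valid.
pH = −log[H+] = −log(5.44 × 10^-4) = 3.26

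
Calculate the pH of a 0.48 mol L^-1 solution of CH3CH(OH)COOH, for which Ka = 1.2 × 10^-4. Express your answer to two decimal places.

CH3CH(OH)COOH ⇌ CH3CH(OH)COO- + H+
Ka = [H+]²/(0.48 − [H+]) = 1.2 × 10^-4
Since Ka ≪ C₀, [H+] ≈ √(Ka·C₀) = 7.59 × 10^-3 M.
Check: 1.6% ionized — well under 5%, approximation valid.
pH = −log[H+] = −log(7.59 × 10^-3) = 2.12

pH = 2.12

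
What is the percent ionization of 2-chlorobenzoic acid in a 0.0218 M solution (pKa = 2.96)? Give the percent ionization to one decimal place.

ClC6H4COOH ⇌ ClC6H4COO- + H+; let x = [H+] at equilibrium.
Ka = 10^(−2.96) = 1.10 × 10^-3
Solve x² + 0.0011x − 2.4e-05 = 0 → x = 4.38 × 10^-3 M
Fraction ionized = 4.38 × 10^-3 / 0.0218 = 0.2009 → 20.1%

20.1%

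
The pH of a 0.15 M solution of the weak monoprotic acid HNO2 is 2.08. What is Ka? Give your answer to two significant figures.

Ka = 4.9 × 10^-4

[H+] = 10^(-2.08) = 8.32 × 10^-3 M
At equilibrium [HA] = 0.15 − 8.32 × 10^-3 = 1.42 × 10^-1 M
Ka = [H+][A-]/[HA] = (8.32 × 10^-3)² / 1.42 × 10^-1 = 4.9 × 10^-4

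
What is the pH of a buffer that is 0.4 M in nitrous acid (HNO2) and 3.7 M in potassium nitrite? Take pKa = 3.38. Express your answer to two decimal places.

pH = 4.35

Using pH = pKa + log([base]/[acid]) with [base]/[acid] = 3.7/0.4:
pH = 3.38 + (+0.966) = 4.35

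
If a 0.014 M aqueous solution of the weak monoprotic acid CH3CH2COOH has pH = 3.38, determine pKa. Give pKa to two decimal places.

pKa = 4.89

[H+] = 10^(-3.38) = 4.17 × 10^-4 M
At equilibrium [HA] = 0.014 − 4.17 × 10^-4 = 1.36 × 10^-2 M
Ka = [H+][A-]/[HA] = (4.17 × 10^-4)² / 1.36 × 10^-2 = 1.28 × 10^-5
pKa = -log(1.28 × 10^-5) = 4.89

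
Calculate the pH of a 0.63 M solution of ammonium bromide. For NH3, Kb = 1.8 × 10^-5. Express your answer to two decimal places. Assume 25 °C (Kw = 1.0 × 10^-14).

pH = 4.73

NH4+ is the conjugate acid of the weak base NH3.
Ka = Kw/Kb = 1.0×10^-14 / 1.8 × 10^-5 = 5.56 × 10^-10
From the ICE table, Ka = x²/(0.63 − x) = 5.56 × 10^-10.
Since Ka ≪ C₀, x ≈ √(Ka·C₀) = 1.87 × 10^-5 M.
(x/C₀ = 0.003% < 5%, so the approximation holds.)
pH = −log(1.87 × 10^-5) = 4.73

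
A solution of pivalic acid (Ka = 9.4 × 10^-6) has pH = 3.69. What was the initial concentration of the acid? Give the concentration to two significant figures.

[H+] = 10^(-3.69) = 2.04 × 10^-4 M = x
Ka = x²/(C₀ − x) ⇒ C₀ = x + x²/Ka
C₀ = 2.04 × 10^-4 + (2.04 × 10^-4)²/(9.4 × 10^-6) = 4.63 × 10^-3 M

C₀ = 4.6 × 10^-3 M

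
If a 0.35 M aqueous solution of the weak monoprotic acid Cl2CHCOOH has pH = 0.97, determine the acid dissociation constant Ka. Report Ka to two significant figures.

[H+] = 10^(-0.97) = 1.07 × 10^-1 M
At equilibrium [HA] = 0.35 − 1.07 × 10^-1 = 2.43 × 10^-1 M
Ka = [H+][A-]/[HA] = (1.07 × 10^-1)² / 2.43 × 10^-1 = 4.7 × 10^-2

Ka = 4.7 × 10^-2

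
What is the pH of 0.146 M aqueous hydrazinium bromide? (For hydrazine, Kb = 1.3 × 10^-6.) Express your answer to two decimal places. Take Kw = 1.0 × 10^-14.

N2H5+ is the conjugate acid of the weak base N2H4.
Ka = Kw/Kb = 1.0×10^-14 / 1.3 × 10^-6 = 7.69 × 10^-9
Let x = [H+] at equilibrium. Ka = x²/(0.146 − x).
Since Ka ≪ C₀, x ≈ √(Ka·C₀) = 3.35 × 10^-5 M.
(x/C₀ = 0.023% < 5%, so the approximation holds.)
pH = −log[H+] = −log(3.35 × 10^-5) = 4.47

pH = 4.47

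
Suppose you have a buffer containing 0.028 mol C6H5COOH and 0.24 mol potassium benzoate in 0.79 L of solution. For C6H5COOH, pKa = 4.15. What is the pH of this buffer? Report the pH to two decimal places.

Using pH = pKa + log([base]/[acid]) with [base]/[acid] = 0.24/0.028:
pH = 4.15 + (+0.933) = 5.08

pH = 5.08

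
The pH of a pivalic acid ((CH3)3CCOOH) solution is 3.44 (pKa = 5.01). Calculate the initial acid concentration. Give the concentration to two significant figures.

C₀ = 1.4 × 10^-2 M

[H+] = 10^(-3.44) = 3.63 × 10^-4 M = x
Ka = 10^(−5.01) = 9.77 × 10^-6
Ka = x²/(C₀ − x) ⇒ C₀ = x + x²/Ka
C₀ = 3.63 × 10^-4 + (3.63 × 10^-4)²/(9.77 × 10^-6) = 1.39 × 10^-2 M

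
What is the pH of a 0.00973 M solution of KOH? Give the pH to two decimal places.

pH = 11.99

KOH is a strong base; [OH-] = 0.00973 M.
pOH = -log(0.00973) = 2.01
pH = 14.00 - 2.01 = 11.99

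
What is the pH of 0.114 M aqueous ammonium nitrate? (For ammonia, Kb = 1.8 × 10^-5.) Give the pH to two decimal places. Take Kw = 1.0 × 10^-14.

pH = 5.10

NH4+ is the conjugate acid of the weak base NH3.
Ka = Kw/Kb = 1.0×10^-14 / 1.8 × 10^-5 = 5.56 × 10^-10
From the ICE table, Ka = [H+]²/(0.114 − [H+]) = 5.56 × 10^-10.
Assume [H+] ≪ 0.114: [H+] ≈ √(5.56 × 10^-10 × 0.114) = 7.96 × 10^-6 M
pH = −log[H+] = −log(7.96 × 10^-6) = 5.10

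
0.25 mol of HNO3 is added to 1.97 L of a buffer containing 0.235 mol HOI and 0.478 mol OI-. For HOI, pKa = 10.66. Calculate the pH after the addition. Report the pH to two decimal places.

After neutralization: n(HOI) = 0.485 mol, n(OI-) = 0.228 mol.
pH = pKa + log([A⁻]/[HA]) = 10.66 + log(0.228/0.485) = 10.66 -0.328

pH = 10.33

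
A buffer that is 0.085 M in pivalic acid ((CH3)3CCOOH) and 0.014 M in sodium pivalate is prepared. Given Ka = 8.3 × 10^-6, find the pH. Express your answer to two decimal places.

pKa = −log(8.3 × 10^-6) = 5.081
pH = pKa + log([A⁻]/[HA]) = 5.081 + log(0.014/0.085)
pH = 5.081 + (-0.783) = 4.30

pH = 4.30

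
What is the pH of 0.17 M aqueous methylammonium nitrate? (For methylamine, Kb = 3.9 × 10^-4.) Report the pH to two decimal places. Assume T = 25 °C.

pH = 5.68

CH3NH3+ is the conjugate acid of the weak base CH3NH2.
Ka = Kw/Kb = 1.0×10^-14 / 3.9 × 10^-4 = 2.56 × 10^-11
Ka = [H+]²/(0.17 − [H+]) = 2.56 × 10^-11
Assume [H+] ≪ 0.17: [H+] ≈ √(2.56 × 10^-11 × 0.17) = 2.09 × 10^-6 M
pH = −log[H+] = −log(2.09 × 10^-6) = 5.68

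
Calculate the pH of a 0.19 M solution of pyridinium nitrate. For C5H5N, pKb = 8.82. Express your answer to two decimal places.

C5H5NH+ is the conjugate acid of the weak base C5H5N.
Kb = 10^(−8.82) = 1.51 × 10^-9
Ka = Kw/Kb = 1.0×10^-14 / 1.51 × 10^-9 = 6.62 × 10^-6
Let x = [H+] at equilibrium. Ka = x²/(0.19 − x).
Since Ka ≪ C₀, x ≈ √(Ka·C₀) = 1.12 × 10^-3 M.
pH = −log(1.12 × 10^-3) = 2.95

pH = 2.95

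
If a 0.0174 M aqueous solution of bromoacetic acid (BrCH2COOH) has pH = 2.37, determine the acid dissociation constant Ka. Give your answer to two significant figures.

Ka = 1.4 × 10^-3

[H+] = 10^(-2.37) = 4.27 × 10^-3 M
At equilibrium [HA] = 0.0174 − 4.27 × 10^-3 = 1.31 × 10^-2 M
Ka = [H+][A-]/[HA] = (4.27 × 10^-3)² / 1.31 × 10^-2 = 1.4 × 10^-3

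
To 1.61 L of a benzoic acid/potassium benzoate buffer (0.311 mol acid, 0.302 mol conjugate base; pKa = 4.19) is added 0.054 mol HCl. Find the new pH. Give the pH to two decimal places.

After neutralization: n(C6H5COOH) = 0.365 mol, n(C6H5COO-) = 0.248 mol.
Henderson–Hasselbalch with mole ratio 0.248/0.365: pH = 4.19 + (-0.168)

pH = 4.02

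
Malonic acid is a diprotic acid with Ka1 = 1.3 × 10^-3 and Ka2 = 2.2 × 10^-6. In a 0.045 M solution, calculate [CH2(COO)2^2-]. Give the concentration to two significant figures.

First ionization gives [H+] ≈ [CH2(COOH)COO-] = 7.03 × 10^-3 M.
Second step: Ka2 = [H+][CH2(COO)2^2-]/[CH2(COOH)COO-] ≈ [CH2(COO)2^2-] (since [H+] ≈ [CH2(COOH)COO-]).
So [CH2(COO)2^2-] ≈ Ka2.

2.2 × 10^-6 M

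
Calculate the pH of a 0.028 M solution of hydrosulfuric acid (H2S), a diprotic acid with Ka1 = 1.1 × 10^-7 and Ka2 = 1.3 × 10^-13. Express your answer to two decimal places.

Since Ka1 ≫ Ka2, the first ionization dominates [H+].
Ka1 = x²/(0.028 − x) = 1.1 × 10^-7
x ≈ √(1.1 × 10^-7 × 0.028) = 5.55 × 10^-5 M
pH = −log(5.55 × 10^-5) = 4.26

pH = 4.26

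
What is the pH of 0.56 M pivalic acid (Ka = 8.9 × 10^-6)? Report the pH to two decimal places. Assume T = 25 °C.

pH = 2.65

(CH3)3CCOOH ⇌ (CH3)3CCOO- + H+
Let x = [H+] at equilibrium. Ka = x²/(0.56 − x).
Neglecting x in the denominator: x = √(8.9 × 10^-6 × 0.56) = 2.23 × 10^-3 M
pH = −log(2.23 × 10^-3) = 2.65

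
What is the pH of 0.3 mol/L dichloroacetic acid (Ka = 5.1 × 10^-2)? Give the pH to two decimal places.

pH = 1.00

Cl2CHCOOH ⇌ Cl2CHCOO- + H+
Let x = [H+] at equilibrium. Ka = x²/(0.3 − x).
The 5% rule fails; solving x² + Ka·x − Ka·C₀ = 0 exactly:
x = (−Ka + √(Ka² + 4·Ka·C₀))/2 = 1.01 × 10^-1 M
pH = −log(1.01 × 10^-1) = 1.00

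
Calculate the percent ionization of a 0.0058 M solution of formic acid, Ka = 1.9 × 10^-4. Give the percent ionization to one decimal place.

16.5%

HCOOH ⇌ HCOO- + H+; let x = [H+] at equilibrium.
Ka = x²/(C₀ − x); solving the quadratic gives x = 9.59 × 10^-4 M.
% ionization = x/C₀ × 100% = 9.59 × 10^-4/0.0058 × 100% = 16.5%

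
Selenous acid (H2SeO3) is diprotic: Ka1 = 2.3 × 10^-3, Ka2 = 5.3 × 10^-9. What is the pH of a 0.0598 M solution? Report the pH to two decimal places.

pH = 1.97

Since Ka1 ≫ Ka2, the first ionization dominates [H+].
Ka1 = x²/(0.0598 − x) = 2.3 × 10^-3
Solving the quadratic: x = (−Ka1 + √(Ka1² + 4·Ka1·C₀))/2 = 1.06 × 10^-2 M
pH = −log(1.06 × 10^-2) = 1.97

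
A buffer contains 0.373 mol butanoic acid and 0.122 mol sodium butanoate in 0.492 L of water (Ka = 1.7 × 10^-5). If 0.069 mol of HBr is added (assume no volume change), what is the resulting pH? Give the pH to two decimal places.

pH = 3.85

After neutralization: n(CH3(CH2)2COOH) = 0.442 mol, n(CH3(CH2)2COO-) = 0.053 mol.
pKa = −log(1.7 × 10^-5) = 4.770
pH = pKa + log([A⁻]/[HA]) = 4.770 + log(0.053/0.442) = 4.770 -0.921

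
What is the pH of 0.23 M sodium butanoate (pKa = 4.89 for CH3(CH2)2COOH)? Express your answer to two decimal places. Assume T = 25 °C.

CH3(CH2)2COO- is the conjugate base of the weak acid CH3(CH2)2COOH.
Ka = 10^(−4.89) = 1.29 × 10^-5
Kb = Kw/Ka = 1.0×10^-14 / 1.29 × 10^-5 = 7.75 × 10^-10
Kb = [OH-]²/(0.23 − [OH-]) = 7.75 × 10^-10
Assume [OH-] ≪ 0.23: [OH-] ≈ √(7.75 × 10^-10 × 0.23) = 1.34 × 10^-5 M
([OH-]/C₀ = 0.0058% < 5%, so the approximation holds.)
pOH = −log(1.34 × 10^-5) = 4.87; pH = 14.00 − 4.87 = 9.13

pH = 9.13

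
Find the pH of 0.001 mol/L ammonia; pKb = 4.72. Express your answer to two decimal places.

NH3 + H2O ⇌ NH4+ + OH-
Kb = 10^(−4.72) = 1.91 × 10^-5
Kb = [OH-]²/(0.001 − [OH-]) = 1.91 × 10^-5
[OH-] is not negligible relative to C₀; solve [OH-]² + 1.91e-05·[OH-] − 1.91e-08 = 0.
[OH-] = (−Kb + √(Kb² + 4·Kb·C₀))/2 = 1.29 × 10^-4 M
pOH = 3.89, so pH = 14.00 − pOH = 10.11

pH = 10.11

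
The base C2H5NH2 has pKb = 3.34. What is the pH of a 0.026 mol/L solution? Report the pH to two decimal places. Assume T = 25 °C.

pH = 11.51

C2H5NH2 + H2O ⇌ C2H5NH3+ + OH-
Kb = 10^(−3.34) = 4.57 × 10^-4
Kb = [OH-]²/(0.026 − [OH-]) = 4.57 × 10^-4
Here C₀/Kb ≈ 56.9, so the small-[OH-] approximation fails. Use the quadratic:
[OH-] = (−Kb + √(Kb² + 4·Kb·C₀))/2 = 3.23 × 10^-3 M
pOH = −log(3.23 × 10^-3) = 2.49; pH = 14.00 − 2.49 = 11.51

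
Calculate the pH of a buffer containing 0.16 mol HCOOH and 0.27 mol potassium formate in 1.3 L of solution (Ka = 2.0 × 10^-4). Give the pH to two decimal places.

pKa = −log(2.0 × 10^-4) = 3.699
pH = pKa + log([A⁻]/[HA]) = 3.699 + log(0.27/0.16)
pH = 3.699 + (+0.227) = 3.93

pH = 3.93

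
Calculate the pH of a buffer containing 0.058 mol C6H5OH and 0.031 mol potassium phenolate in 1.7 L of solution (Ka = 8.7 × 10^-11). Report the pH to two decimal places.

pH = 9.79

pKa = −log(8.7 × 10^-11) = 10.060
pH = pKa + log([A⁻]/[HA]) = 10.060 + log(0.031/0.058)
pH = 10.060 + (-0.272) = 9.79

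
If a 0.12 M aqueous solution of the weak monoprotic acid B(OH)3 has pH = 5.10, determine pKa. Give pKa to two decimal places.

[H+] = 10^(-5.10) = 7.94 × 10^-6 M
At equilibrium [HA] = 0.12 − 7.94 × 10^-6 = 1.20 × 10^-1 M
Ka = [H+][A-]/[HA] = (7.94 × 10^-6)² / 1.20 × 10^-1 = 5.25 × 10^-10
pKa = -log(5.25 × 10^-10) = 9.28

pKa = 9.28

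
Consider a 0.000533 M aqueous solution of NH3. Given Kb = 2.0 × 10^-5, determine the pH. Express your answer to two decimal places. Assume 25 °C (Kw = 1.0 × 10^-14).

NH3 + H2O ⇌ NH4+ + OH-
From the ICE table, Kb = [OH-]²/(0.000533 − [OH-]) = 2.0 × 10^-5.
The 5% rule fails; solving [OH-]² + Kb·[OH-] − Kb·C₀ = 0 exactly:
[OH-] = (−Kb + √(Kb² + 4·Kb·C₀))/2 = 9.37 × 10^-5 M
pOH = −log(9.37 × 10^-5) = 4.03; pH = 14.00 − 4.03 = 9.97

pH = 9.97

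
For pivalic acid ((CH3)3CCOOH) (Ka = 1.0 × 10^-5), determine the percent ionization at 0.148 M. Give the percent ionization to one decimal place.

(CH3)3CCOOH ⇌ (CH3)3CCOO- + H+; let x = [H+] at equilibrium.
x ≈ √(Ka·C₀) = √(1.0 × 10^-5 × 0.148) = 1.22 × 10^-3 M
% ionization = x/C₀ × 100% = 1.22 × 10^-3/0.148 × 100% = 0.8%

0.8%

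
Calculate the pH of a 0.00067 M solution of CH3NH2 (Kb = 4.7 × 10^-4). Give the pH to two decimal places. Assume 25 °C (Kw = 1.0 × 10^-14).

pH = 10.57

CH3NH2 + H2O ⇌ CH3NH3+ + OH-
Kb = x²/(0.00067 − x) = 4.7 × 10^-4
Here C₀/Kb ≈ 1.43, so the small-x approximation fails. Use the quadratic:
x = (−Kb + √(Kb² + 4·Kb·C₀))/2 = 3.73 × 10^-4 M
pOH = 3.43, so pH = 14.00 − pOH = 10.57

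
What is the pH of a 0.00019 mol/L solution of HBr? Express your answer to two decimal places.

HBr is a strong acid and dissociates completely, so [H+] = 0.00019 M.
pH = -log(0.00019) = 3.72

pH = 3.72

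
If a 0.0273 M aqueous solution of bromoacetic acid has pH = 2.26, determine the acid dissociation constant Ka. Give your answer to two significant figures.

Ka = 1.4 × 10^-3

[H+] = 10^(-2.26) = 5.50 × 10^-3 M
At equilibrium [HA] = 0.0273 − 5.50 × 10^-3 = 2.18 × 10^-2 M
Ka = [H+][A-]/[HA] = (5.50 × 10^-3)² / 2.18 × 10^-2 = 1.4 × 10^-3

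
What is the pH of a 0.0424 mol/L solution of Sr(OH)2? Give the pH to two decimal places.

pH = 12.93

Sr(OH)2 is a strong base (each formula unit releases 2 OH-); [OH-] = 0.0848 M.
pOH = -log(0.0848) = 1.07
pH = 14.00 - 1.07 = 12.93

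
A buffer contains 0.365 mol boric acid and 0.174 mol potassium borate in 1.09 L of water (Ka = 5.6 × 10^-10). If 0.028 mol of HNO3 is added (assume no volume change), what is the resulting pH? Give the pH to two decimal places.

Added H+ converts B(OH)4- to B(OH)3: B(OH)3 → 0.393 mol, B(OH)4- → 0.146 mol.
pKa = −log(5.6 × 10^-10) = 9.252
pH = pKa + log(n_B(OH)4-/n_B(OH)3) = 9.252 + log(0.146/0.393) = 9.252 + (-0.430)

pH = 8.82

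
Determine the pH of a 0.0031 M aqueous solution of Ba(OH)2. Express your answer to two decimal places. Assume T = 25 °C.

pH = 11.79

Ba(OH)2 is a strong base (each formula unit releases 2 OH-); [OH-] = 0.0062 M.
pOH = -log(0.0062) = 2.21
pH = 14.00 - 2.21 = 11.79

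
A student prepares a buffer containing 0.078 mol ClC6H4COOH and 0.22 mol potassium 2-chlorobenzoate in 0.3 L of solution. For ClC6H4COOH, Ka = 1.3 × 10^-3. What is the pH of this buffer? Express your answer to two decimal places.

pKa = −log(1.3 × 10^-3) = 2.886
Using pH = pKa + log([base]/[acid]) with [base]/[acid] = 0.22/0.078:
pH = 2.886 + (+0.450) = 3.34

pH = 3.34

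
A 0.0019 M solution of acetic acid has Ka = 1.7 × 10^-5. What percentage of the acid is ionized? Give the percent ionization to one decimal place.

CH3COOH ⇌ CH3COO- + H+; let x = [H+] at equilibrium.
Ka = x²/(C₀ − x); solving the quadratic gives x = 1.71 × 10^-4 M.
% ionization = x/C₀ × 100% = 1.71 × 10^-4/0.0019 × 100% = 9.0%

9.0%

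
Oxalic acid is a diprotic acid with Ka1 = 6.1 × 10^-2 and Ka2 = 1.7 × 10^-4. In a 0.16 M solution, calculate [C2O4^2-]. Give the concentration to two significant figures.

1.7 × 10^-4 M

First ionization gives [H+] ≈ [HC2O4-] = 7.29 × 10^-2 M.
Second step: Ka2 = [H+][C2O4^2-]/[HC2O4-] ≈ [C2O4^2-] (since [H+] ≈ [HC2O4-]).
So [C2O4^2-] ≈ Ka2.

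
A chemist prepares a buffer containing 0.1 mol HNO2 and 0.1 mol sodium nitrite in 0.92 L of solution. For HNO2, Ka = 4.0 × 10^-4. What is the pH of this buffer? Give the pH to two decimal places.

pH = 3.40

pKa = −log(4.0 × 10^-4) = 3.398
pH = pKa + log([A⁻]/[HA]) = 3.398 + log(0.1/0.1)
pH = 3.398 + (+0.000) = 3.40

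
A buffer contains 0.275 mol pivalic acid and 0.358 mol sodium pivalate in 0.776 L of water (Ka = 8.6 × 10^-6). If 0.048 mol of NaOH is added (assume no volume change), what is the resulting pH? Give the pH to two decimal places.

pH = 5.32

After neutralization: n((CH3)3CCOOH) = 0.227 mol, n((CH3)3CCOO-) = 0.406 mol.
pKa = −log(8.6 × 10^-6) = 5.066
Henderson–Hasselbalch with mole ratio 0.406/0.227: pH = 5.066 + (+0.253)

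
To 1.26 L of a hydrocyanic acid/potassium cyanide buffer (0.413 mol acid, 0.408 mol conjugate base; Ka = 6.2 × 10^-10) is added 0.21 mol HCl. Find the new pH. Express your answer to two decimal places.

pH = 8.71

Added H+ converts CN- to HCN: HCN → 0.623 mol, CN- → 0.198 mol.
pKa = −log(6.2 × 10^-10) = 9.208
pH = pKa + log([A⁻]/[HA]) = 9.208 + log(0.198/0.623) = 9.208 -0.498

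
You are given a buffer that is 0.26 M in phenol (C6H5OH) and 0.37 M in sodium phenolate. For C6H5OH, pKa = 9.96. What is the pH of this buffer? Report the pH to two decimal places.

Henderson–Hasselbalch: pH = pKa + log([C6H5O-]/[C6H5OH]) = 9.96 + log(0.37/0.26)
pH = 9.96 + (+0.153) = 10.11

pH = 10.11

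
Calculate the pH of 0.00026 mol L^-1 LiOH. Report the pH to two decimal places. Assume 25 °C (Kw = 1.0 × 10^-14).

pH = 10.41

LiOH is a strong base; [OH-] = 0.00026 M.
pOH = -log(0.00026) = 3.59
pH = 14.00 - 3.59 = 10.41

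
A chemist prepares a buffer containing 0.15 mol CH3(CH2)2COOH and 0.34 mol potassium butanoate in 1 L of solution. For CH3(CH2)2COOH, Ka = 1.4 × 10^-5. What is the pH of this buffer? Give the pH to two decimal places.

pH = 5.21

pKa = −log(1.4 × 10^-5) = 4.854
pH = pKa + log([A⁻]/[HA]) = 4.854 + log(0.34/0.15)
pH = 4.854 + (+0.355) = 5.21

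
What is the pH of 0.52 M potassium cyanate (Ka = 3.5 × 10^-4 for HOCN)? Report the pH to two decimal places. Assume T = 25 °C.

OCN- is the conjugate base of the weak acid HOCN.
Kb = Kw/Ka = 1.0×10^-14 / 3.5 × 10^-4 = 2.86 × 10^-11
Let x = [OH-] at equilibrium. Kb = x²/(0.52 − x).
Neglecting x in the denominator: x = √(2.86 × 10^-11 × 0.52) = 3.86 × 10^-6 M
pOH = 5.41, so pH = 14.00 − pOH = 8.59

pH = 8.59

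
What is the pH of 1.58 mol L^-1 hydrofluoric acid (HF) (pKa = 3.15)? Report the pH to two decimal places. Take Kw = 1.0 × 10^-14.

HF ⇌ F- + H+
Ka = 10^(−3.15) = 7.08 × 10^-4
Ka = [H+]²/(1.58 − [H+]) = 7.08 × 10^-4
Assume [H+] ≪ 1.58: [H+] ≈ √(7.08 × 10^-4 × 1.58) = 3.34 × 10^-2 M
Check: 2.1% ionized — well under 5%, approximation valid.
pH = −log(3.34 × 10^-2) = 1.48

pH = 1.48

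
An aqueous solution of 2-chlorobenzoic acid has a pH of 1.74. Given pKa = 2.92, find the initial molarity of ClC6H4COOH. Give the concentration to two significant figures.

[H+] = 10^(-1.74) = 1.82 × 10^-2 M = x
Ka = 10^(−2.92) = 1.20 × 10^-3
Ka = x²/(C₀ − x) ⇒ C₀ = x + x²/Ka
C₀ = 1.82 × 10^-2 + (1.82 × 10^-2)²/(1.20 × 10^-3) = 2.94 × 10^-1 M

C₀ = 2.9 × 10^-1 M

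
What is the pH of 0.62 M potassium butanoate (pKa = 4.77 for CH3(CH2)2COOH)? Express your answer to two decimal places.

CH3(CH2)2COO- is the conjugate base of the weak acid CH3(CH2)2COOH.
Ka = 10^(−4.77) = 1.70 × 10^-5
Kb = Kw/Ka = 1.0×10^-14 / 1.70 × 10^-5 = 5.88 × 10^-10
Kb = x²/(0.62 − x) = 5.88 × 10^-10
Neglecting x in the denominator: x = √(5.88 × 10^-10 × 0.62) = 1.91 × 10^-5 M
Check: 0.0031% ionized — well under 5%, approximation valid.
pOH = −log(1.91 × 10^-5) = 4.72; pH = 14.00 − 4.72 = 9.28

pH = 9.28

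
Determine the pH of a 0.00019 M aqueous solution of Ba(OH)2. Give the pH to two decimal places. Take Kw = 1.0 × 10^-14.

pH = 10.58

Ba(OH)2 is a strong base (each formula unit releases 2 OH-); [OH-] = 0.00038 M.
pOH = -log(0.00038) = 3.42
pH = 14.00 - 3.42 = 10.58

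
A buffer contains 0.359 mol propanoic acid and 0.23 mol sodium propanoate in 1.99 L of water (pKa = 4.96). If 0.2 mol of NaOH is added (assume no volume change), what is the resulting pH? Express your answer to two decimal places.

OH- converts CH3CH2COOH to CH3CH2COO-: CH3CH2COOH → 0.159 mol, CH3CH2COO- → 0.43 mol.
pH = pKa + log(n_CH3CH2COO-/n_CH3CH2COOH) = 4.96 + log(0.43/0.159) = 4.96 + (+0.432)

pH = 5.39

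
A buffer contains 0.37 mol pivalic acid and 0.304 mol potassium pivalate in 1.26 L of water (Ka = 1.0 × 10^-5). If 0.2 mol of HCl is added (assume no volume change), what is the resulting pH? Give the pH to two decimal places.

Added H+ converts (CH3)3CCOO- to (CH3)3CCOOH: (CH3)3CCOOH → 0.57 mol, (CH3)3CCOO- → 0.104 mol.
pKa = −log(1.0 × 10^-5) = 5.000
pH = pKa + log([A⁻]/[HA]) = 5.000 + log(0.104/0.57) = 5.000 -0.739

pH = 4.26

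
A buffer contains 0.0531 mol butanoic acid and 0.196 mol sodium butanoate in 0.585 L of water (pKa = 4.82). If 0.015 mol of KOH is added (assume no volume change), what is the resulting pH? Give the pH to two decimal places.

OH- converts CH3(CH2)2COOH to CH3(CH2)2COO-: CH3(CH2)2COOH → 0.0381 mol, CH3(CH2)2COO- → 0.211 mol.
Henderson–Hasselbalch with mole ratio 0.211/0.0381: pH = 4.82 + (+0.743)

pH = 5.56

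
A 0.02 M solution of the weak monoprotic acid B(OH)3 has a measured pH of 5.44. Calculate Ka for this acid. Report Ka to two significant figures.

[H+] = 10^(-5.44) = 3.63 × 10^-6 M
At equilibrium [HA] = 0.02 − 3.63 × 10^-6 = 2.00 × 10^-2 M
Ka = [H+][A-]/[HA] = (3.63 × 10^-6)² / 2.00 × 10^-2 = 6.6 × 10^-10

Ka = 6.6 × 10^-10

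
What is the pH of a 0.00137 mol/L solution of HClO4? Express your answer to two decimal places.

pH = 2.86

HClO4 is a strong acid and dissociates completely, so [H+] = 0.00137 M.
pH = -log(0.00137) = 2.86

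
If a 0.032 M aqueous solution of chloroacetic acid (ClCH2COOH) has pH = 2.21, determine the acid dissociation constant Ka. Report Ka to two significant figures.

[H+] = 10^(-2.21) = 6.17 × 10^-3 M
At equilibrium [HA] = 0.032 − 6.17 × 10^-3 = 2.58 × 10^-2 M
Ka = [H+][A-]/[HA] = (6.17 × 10^-3)² / 2.58 × 10^-2 = 1.5 × 10^-3

Ka = 1.5 × 10^-3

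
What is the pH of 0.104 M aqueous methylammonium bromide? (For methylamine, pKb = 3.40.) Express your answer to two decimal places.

pH = 5.79

CH3NH3+ is the conjugate acid of the weak base CH3NH2.
Kb = 10^(−3.40) = 3.98 × 10^-4
Ka = Kw/Kb = 1.0×10^-14 / 3.98 × 10^-4 = 2.51 × 10^-11
Let x = [H+] at equilibrium. Ka = x²/(0.104 − x).
Since Ka ≪ C₀, x ≈ √(Ka·C₀) = 1.62 × 10^-6 M.
pH = −log[H+] = −log(1.62 × 10^-6) = 5.79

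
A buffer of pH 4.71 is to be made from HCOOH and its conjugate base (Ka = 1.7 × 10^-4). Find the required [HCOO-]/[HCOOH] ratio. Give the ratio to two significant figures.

pKa = -log(1.7 × 10^-4) = 3.770
pH = pKa + log(r) ⇒ log(r) = 4.71 − 3.770 = +0.940
r = [HCOO-]/[HCOOH] = 10^(+0.940) = 8.71

ratio = 8.7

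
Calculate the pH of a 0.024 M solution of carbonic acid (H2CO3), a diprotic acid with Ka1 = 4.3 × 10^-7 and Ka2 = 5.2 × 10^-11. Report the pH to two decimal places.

Ka1 ≫ Ka2, so treat the first dissociation as the only significant source of H+.
Ka1 = x²/(0.024 − x) = 4.3 × 10^-7
x ≈ √(4.3 × 10^-7 × 0.024) = 1.02 × 10^-4 M
pH = −log(1.02 × 10^-4) = 3.99

pH = 3.99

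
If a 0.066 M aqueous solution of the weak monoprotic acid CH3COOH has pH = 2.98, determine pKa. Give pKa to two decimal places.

[H+] = 10^(-2.98) = 1.05 × 10^-3 M
At equilibrium [HA] = 0.066 − 1.05 × 10^-3 = 6.50 × 10^-2 M
Ka = [H+][A-]/[HA] = (1.05 × 10^-3)² / 6.50 × 10^-2 = 1.70 × 10^-5
pKa = -log(1.70 × 10^-5) = 4.77

pKa = 4.77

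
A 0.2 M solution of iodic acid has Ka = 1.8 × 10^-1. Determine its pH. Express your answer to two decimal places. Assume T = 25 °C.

HIO3 ⇌ IO3- + H+
Ka = [H+]²/(0.2 − [H+]) = 1.8 × 10^-1
[H+] is not negligible relative to C₀; solve [H+]² + 0.18·[H+] − 0.036 = 0.
[H+] = (−Ka + √(Ka² + 4·Ka·C₀))/2 = 1.20 × 10^-1 M
pH = −log[H+] = −log(1.20 × 10^-1) = 0.92

pH = 0.92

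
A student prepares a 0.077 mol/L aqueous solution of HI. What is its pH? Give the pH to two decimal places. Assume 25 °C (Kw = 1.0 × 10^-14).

pH = 1.11

HI is a strong acid and dissociates completely, so [H+] = 0.077 M.
pH = -log(0.077) = 1.11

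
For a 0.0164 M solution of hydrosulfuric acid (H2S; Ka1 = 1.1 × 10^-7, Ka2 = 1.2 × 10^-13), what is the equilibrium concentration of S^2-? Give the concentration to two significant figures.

1.2 × 10^-13 M

First ionization gives [H+] ≈ [HS-] = 4.25 × 10^-5 M.
Second step: Ka2 = [H+][S^2-]/[HS-] ≈ [S^2-] (since [H+] ≈ [HS-]).
So [S^2-] ≈ Ka2.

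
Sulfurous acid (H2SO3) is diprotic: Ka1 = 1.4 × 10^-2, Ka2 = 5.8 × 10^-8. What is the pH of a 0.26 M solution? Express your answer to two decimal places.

pH = 1.27

Ka1 ≫ Ka2, so treat the first dissociation as the only significant source of H+.
Ka1 = x²/(0.26 − x) = 1.4 × 10^-2
Solving the quadratic: x = (−Ka1 + √(Ka1² + 4·Ka1·C₀))/2 = 5.37 × 10^-2 M
pH = −log(5.37 × 10^-2) = 1.27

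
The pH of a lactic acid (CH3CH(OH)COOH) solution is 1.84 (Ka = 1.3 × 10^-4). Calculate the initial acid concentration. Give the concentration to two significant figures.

C₀ = 1.6 M

[H+] = 10^(-1.84) = 1.45 × 10^-2 M = x
Ka = x²/(C₀ − x) ⇒ C₀ = x + x²/Ka
C₀ = 1.45 × 10^-2 + (1.45 × 10^-2)²/(1.3 × 10^-4) = 1.63 M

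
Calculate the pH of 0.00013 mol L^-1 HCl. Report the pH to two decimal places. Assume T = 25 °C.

pH = 3.89

HCl is a strong acid and dissociates completely, so [H+] = 0.00013 M.
pH = -log(0.00013) = 3.89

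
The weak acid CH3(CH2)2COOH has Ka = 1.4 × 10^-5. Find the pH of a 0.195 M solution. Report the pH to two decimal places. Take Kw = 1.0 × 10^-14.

pH = 2.78

CH3(CH2)2COOH ⇌ CH3(CH2)2COO- + H+
From the ICE table, Ka = x²/(0.195 − x) = 1.4 × 10^-5.
Neglecting x in the denominator: x = √(1.4 × 10^-5 × 0.195) = 1.65 × 10^-3 M
pH = −log(1.65 × 10^-3) = 2.78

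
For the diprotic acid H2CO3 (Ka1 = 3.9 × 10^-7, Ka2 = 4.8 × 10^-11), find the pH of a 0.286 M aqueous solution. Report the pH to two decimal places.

pH = 3.48

Since Ka1 ≫ Ka2, the first ionization dominates [H+].
Ka1 = x²/(0.286 − x) = 3.9 × 10^-7
x ≈ √(3.9 × 10^-7 × 0.286) = 3.34 × 10^-4 M
pH = −log(3.34 × 10^-4) = 3.48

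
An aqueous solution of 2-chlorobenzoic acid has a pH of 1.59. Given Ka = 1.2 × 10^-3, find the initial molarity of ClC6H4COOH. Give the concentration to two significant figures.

[H+] = 10^(-1.59) = 2.57 × 10^-2 M = x
Ka = x²/(C₀ − x) ⇒ C₀ = x + x²/Ka
C₀ = 2.57 × 10^-2 + (2.57 × 10^-2)²/(1.2 × 10^-3) = 5.76 × 10^-1 M

C₀ = 5.8 × 10^-1 M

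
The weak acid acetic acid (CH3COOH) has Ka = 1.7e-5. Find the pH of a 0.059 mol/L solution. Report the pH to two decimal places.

pH = 3.00

CH3COOH ⇌ CH3COO- + H+
Ka = [H+]²/(0.059 − [H+]) = 1.7 × 10^-5
Since Ka ≪ C₀, [H+] ≈ √(Ka·C₀) = 1.00 × 10^-3 M.
Check: 1.7% ionized — well under 5%, approximation valid.
pH = −log[H+] = −log(1.00 × 10^-3) = 3.00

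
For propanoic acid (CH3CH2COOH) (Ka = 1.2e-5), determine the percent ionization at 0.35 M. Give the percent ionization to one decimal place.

0.6%

CH3CH2COOH ⇌ CH3CH2COO- + H+; let x = [H+] at equilibrium.
x ≈ √(Ka·C₀) = √(1.2 × 10^-5 × 0.35) = 2.05 × 10^-3 M
Fraction ionized = 2.05 × 10^-3 / 0.35 = 0.0059 → 0.6%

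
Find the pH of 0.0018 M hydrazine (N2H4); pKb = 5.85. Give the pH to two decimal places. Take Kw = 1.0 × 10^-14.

N2H4 + H2O ⇌ N2H5+ + OH-
Kb = 10^(−5.85) = 1.41 × 10^-6
From the ICE table, Kb = [OH-]²/(0.0018 − [OH-]) = 1.41 × 10^-6.
Neglecting [OH-] in the denominator: [OH-] = √(1.41 × 10^-6 × 0.0018) = 5.04 × 10^-5 M
pOH = 4.30, so pH = 14.00 − pOH = 9.70

pH = 9.70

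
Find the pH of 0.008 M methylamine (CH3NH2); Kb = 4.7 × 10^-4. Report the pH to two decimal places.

pH = 11.24

CH3NH2 + H2O ⇌ CH3NH3+ + OH-
From the ICE table, Kb = [OH-]²/(0.008 − [OH-]) = 4.7 × 10^-4.
Here C₀/Kb ≈ 17, so the small-[OH-] approximation fails. Use the quadratic:
[OH-] = [−0.00047 + √(0.00047² + 1.5e-05)]/2 = 1.72 × 10^-3 M
pOH = −log(1.72 × 10^-3) = 2.76; pH = 14.00 − 2.76 = 11.24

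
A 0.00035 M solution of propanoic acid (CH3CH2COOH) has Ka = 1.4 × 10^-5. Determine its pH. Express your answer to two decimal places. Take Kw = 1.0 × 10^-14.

pH = 4.20

CH3CH2COOH ⇌ CH3CH2COO- + H+
From the ICE table, Ka = x²/(0.00035 − x) = 1.4 × 10^-5.
Here C₀/Ka ≈ 25, so the small-x approximation fails. Use the quadratic:
x = [−1.4e-05 + √(1.4e-05² + 1.96e-08)]/2 = 6.33 × 10^-5 M
pH = −log[H+] = −log(6.33 × 10^-5) = 4.20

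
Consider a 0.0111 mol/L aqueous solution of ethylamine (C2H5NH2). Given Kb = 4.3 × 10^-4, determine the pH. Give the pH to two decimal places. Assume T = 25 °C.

pH = 11.30

C2H5NH2 + H2O ⇌ C2H5NH3+ + OH-
From the ICE table, Kb = [OH-]²/(0.0111 − [OH-]) = 4.3 × 10^-4.
[OH-] is not negligible relative to C₀; solve [OH-]² + 0.00043·[OH-] − 4.77e-06 = 0.
[OH-] = (−Kb + √(Kb² + 4·Kb·C₀))/2 = 1.98 × 10^-3 M
pOH = −log(1.98 × 10^-3) = 2.70; pH = 14.00 − 2.70 = 11.30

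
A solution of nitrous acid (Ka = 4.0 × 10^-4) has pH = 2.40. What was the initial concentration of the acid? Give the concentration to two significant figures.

[H+] = 10^(-2.40) = 3.98 × 10^-3 M = x
Ka = x²/(C₀ − x) ⇒ C₀ = x + x²/Ka
C₀ = 3.98 × 10^-3 + (3.98 × 10^-3)²/(4.0 × 10^-4) = 4.36 × 10^-2 M

C₀ = 4.4 × 10^-2 M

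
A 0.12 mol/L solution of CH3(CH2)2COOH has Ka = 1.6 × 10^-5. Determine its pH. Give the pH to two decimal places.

CH3(CH2)2COOH ⇌ CH3(CH2)2COO- + H+
Let x = [H+] at equilibrium. Ka = x²/(0.12 − x).
Neglecting x in the denominator: x = √(1.6 × 10^-5 × 0.12) = 1.39 × 10^-3 M
Check: 1.2% ionized — well under 5%, approximation valid.
pH = −log[H+] = −log(1.39 × 10^-3) = 2.86

pH = 2.86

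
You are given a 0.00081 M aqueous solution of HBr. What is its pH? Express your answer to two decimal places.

HBr is a strong acid and dissociates completely, so [H+] = 0.00081 M.
pH = -log(0.00081) = 3.09

pH = 3.09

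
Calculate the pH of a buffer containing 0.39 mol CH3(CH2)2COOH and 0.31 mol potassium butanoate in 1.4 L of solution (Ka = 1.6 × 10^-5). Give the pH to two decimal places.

pH = 4.70

pKa = −log(1.6 × 10^-5) = 4.796
Using pH = pKa + log([base]/[acid]) with [base]/[acid] = 0.31/0.39:
pH = 4.796 + (-0.100) = 4.70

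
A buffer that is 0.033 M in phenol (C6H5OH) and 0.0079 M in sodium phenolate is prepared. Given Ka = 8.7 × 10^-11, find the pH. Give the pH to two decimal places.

pH = 9.44

pKa = −log(8.7 × 10^-11) = 10.060
Using pH = pKa + log([base]/[acid]) with [base]/[acid] = 0.0079/0.033:
pH = 10.060 + (-0.621) = 9.44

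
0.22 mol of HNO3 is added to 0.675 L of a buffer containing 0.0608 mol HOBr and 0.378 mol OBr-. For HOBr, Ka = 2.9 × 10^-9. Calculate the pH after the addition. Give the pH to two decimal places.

After neutralization: n(HOBr) = 0.281 mol, n(OBr-) = 0.158 mol.
pKa = −log(2.9 × 10^-9) = 8.538
pH = pKa + log(n_OBr-/n_HOBr) = 8.538 + log(0.158/0.281) = 8.538 + (-0.250)

pH = 8.29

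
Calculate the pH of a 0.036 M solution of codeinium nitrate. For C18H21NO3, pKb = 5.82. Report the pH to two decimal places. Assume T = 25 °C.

C18H22NO3+ is the conjugate acid of the weak base C18H21NO3.
Kb = 10^(−5.82) = 1.51 × 10^-6
Ka = Kw/Kb = 1.0×10^-14 / 1.51 × 10^-6 = 6.62 × 10^-9
Ka = [H+]²/(0.036 − [H+]) = 6.62 × 10^-9
Neglecting [H+] in the denominator: [H+] = √(6.62 × 10^-9 × 0.036) = 1.54 × 10^-5 M
([H+]/C₀ = 0.043% < 5%, so the approximation holds.)
pH = −log(1.54 × 10^-5) = 4.81

pH = 4.81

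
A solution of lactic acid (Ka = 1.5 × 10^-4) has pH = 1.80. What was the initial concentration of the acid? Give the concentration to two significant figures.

C₀ = 1.7 M

[H+] = 10^(-1.80) = 1.58 × 10^-2 M = x
Ka = x²/(C₀ − x) ⇒ C₀ = x + x²/Ka
C₀ = 1.58 × 10^-2 + (1.58 × 10^-2)²/(1.5 × 10^-4) = 1.68 M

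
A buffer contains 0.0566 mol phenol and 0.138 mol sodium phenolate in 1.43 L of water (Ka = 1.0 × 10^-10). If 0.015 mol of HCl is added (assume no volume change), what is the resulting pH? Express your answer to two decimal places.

Added H+ converts C6H5O- to C6H5OH: C6H5OH → 0.0716 mol, C6H5O- → 0.123 mol.
pKa = −log(1.0 × 10^-10) = 10.000
pH = pKa + log(n_C6H5O-/n_C6H5OH) = 10.000 + log(0.123/0.0716) = 10.000 + (+0.235)

pH = 10.23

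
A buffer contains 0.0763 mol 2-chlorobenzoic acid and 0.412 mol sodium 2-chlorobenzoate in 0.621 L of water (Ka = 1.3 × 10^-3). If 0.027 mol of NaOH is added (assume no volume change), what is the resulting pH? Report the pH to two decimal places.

pH = 3.84

After neutralization: n(ClC6H4COOH) = 0.0493 mol, n(ClC6H4COO-) = 0.439 mol.
pKa = −log(1.3 × 10^-3) = 2.886
pH = pKa + log(n_ClC6H4COO-/n_ClC6H4COOH) = 2.886 + log(0.439/0.0493) = 2.886 + (+0.950)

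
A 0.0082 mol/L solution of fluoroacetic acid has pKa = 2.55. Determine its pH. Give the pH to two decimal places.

FCH2COOH ⇌ FCH2COO- + H+
Ka = 10^(−2.55) = 2.82 × 10^-3
From the ICE table, Ka = [H+]²/(0.0082 − [H+]) = 2.82 × 10^-3.
[H+] is not negligible relative to C₀; solve [H+]² + 0.00282·[H+] − 2.31e-05 = 0.
[H+] = (−Ka + √(Ka² + 4·Ka·C₀))/2 = 3.60 × 10^-3 M
pH = −log[H+] = −log(3.60 × 10^-3) = 2.44

pH = 2.44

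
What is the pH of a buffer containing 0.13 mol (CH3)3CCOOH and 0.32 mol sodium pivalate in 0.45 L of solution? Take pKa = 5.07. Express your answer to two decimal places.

Using pH = pKa + log([base]/[acid]) with [base]/[acid] = 0.32/0.13:
pH = 5.07 + (+0.391) = 5.46

pH = 5.46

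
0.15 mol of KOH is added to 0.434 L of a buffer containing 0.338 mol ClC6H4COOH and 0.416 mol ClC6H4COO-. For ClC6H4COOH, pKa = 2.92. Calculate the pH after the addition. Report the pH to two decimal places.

OH- converts ClC6H4COOH to ClC6H4COO-: ClC6H4COOH → 0.188 mol, ClC6H4COO- → 0.566 mol.
pH = pKa + log(n_ClC6H4COO-/n_ClC6H4COOH) = 2.92 + log(0.566/0.188) = 2.92 + (+0.479)

pH = 3.40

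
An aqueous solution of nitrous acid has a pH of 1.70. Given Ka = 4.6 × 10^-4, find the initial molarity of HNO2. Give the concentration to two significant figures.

C₀ = 8.9 × 10^-1 M

[H+] = 10^(-1.70) = 2.00 × 10^-2 M = x
Ka = x²/(C₀ − x) ⇒ C₀ = x + x²/Ka
C₀ = 2.00 × 10^-2 + (2.00 × 10^-2)²/(4.6 × 10^-4) = 8.90 × 10^-1 M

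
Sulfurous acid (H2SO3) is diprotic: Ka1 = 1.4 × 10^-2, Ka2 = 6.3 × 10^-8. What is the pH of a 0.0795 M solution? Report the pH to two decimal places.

pH = 1.57

Ka1 ≫ Ka2, so treat the first dissociation as the only significant source of H+.
Ka1 = x²/(0.0795 − x) = 1.4 × 10^-2
Solving the quadratic: x = (−Ka1 + √(Ka1² + 4·Ka1·C₀))/2 = 2.71 × 10^-2 M
pH = −log(2.71 × 10^-2) = 1.57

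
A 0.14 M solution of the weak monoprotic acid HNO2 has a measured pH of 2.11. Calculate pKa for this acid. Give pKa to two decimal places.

[H+] = 10^(-2.11) = 7.76 × 10^-3 M
At equilibrium [HA] = 0.14 − 7.76 × 10^-3 = 1.32 × 10^-1 M
Ka = [H+][A-]/[HA] = (7.76 × 10^-3)² / 1.32 × 10^-1 = 4.56 × 10^-4
pKa = -log(4.56 × 10^-4) = 3.34

pKa = 3.34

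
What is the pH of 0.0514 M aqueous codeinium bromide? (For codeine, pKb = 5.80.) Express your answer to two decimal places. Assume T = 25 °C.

pH = 4.74

C18H22NO3+ is the conjugate acid of the weak base C18H21NO3.
Kb = 10^(−5.80) = 1.58 × 10^-6
Ka = Kw/Kb = 1.0×10^-14 / 1.58 × 10^-6 = 6.33 × 10^-9
Ka = [H+]²/(0.0514 − [H+]) = 6.33 × 10^-9
Neglecting [H+] in the denominator: [H+] = √(6.33 × 10^-9 × 0.0514) = 1.80 × 10^-5 M
([H+]/C₀ = 0.035% < 5%, so the approximation holds.)
pH = −log(1.80 × 10^-5) = 4.74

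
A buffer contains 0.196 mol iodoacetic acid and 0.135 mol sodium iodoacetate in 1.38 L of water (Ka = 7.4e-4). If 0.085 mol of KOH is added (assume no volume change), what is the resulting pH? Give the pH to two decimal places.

OH- converts ICH2COOH to ICH2COO-: ICH2COOH → 0.111 mol, ICH2COO- → 0.22 mol.
pKa = −log(7.4 × 10^-4) = 3.131
pH = pKa + log(n_ICH2COO-/n_ICH2COOH) = 3.131 + log(0.22/0.111) = 3.131 + (+0.297)

pH = 3.43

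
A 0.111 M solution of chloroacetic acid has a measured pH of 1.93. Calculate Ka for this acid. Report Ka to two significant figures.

Ka = 1.4 × 10^-3

[H+] = 10^(-1.93) = 1.17 × 10^-2 M
At equilibrium [HA] = 0.111 − 1.17 × 10^-2 = 9.93 × 10^-2 M
Ka = [H+][A-]/[HA] = (1.17 × 10^-2)² / 9.93 × 10^-2 = 1.4 × 10^-3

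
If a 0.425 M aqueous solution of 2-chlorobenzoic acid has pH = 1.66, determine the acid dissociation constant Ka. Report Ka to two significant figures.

Ka = 1.2 × 10^-3

[H+] = 10^(-1.66) = 2.19 × 10^-2 M
At equilibrium [HA] = 0.425 − 2.19 × 10^-2 = 4.03 × 10^-1 M
Ka = [H+][A-]/[HA] = (2.19 × 10^-2)² / 4.03 × 10^-1 = 1.2 × 10^-3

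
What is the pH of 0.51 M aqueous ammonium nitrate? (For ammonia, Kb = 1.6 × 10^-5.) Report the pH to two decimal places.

NH4+ is the conjugate acid of the weak base NH3.
Ka = Kw/Kb = 1.0×10^-14 / 1.6 × 10^-5 = 6.25 × 10^-10
From the ICE table, Ka = [H+]²/(0.51 − [H+]) = 6.25 × 10^-10.
Assume [H+] ≪ 0.51: [H+] ≈ √(6.25 × 10^-10 × 0.51) = 1.79 × 10^-5 M
pH = −log[H+] = −log(1.79 × 10^-5) = 4.75

pH = 4.75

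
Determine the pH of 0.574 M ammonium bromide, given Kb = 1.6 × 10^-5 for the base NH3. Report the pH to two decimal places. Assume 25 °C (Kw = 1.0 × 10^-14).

NH4+ is the conjugate acid of the weak base NH3.
Ka = Kw/Kb = 1.0×10^-14 / 1.6 × 10^-5 = 6.25 × 10^-10
From the ICE table, Ka = x²/(0.574 − x) = 6.25 × 10^-10.
Assume x ≪ 0.574: x ≈ √(6.25 × 10^-10 × 0.574) = 1.89 × 10^-5 M
pH = −log(1.89 × 10^-5) = 4.72

pH = 4.72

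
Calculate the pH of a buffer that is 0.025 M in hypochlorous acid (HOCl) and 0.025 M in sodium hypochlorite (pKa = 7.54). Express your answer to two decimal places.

pH = 7.54

Henderson–Hasselbalch: pH = pKa + log([OCl-]/[HOCl]) = 7.54 + log(0.025/0.025)
pH = 7.54 + (+0.000) = 7.54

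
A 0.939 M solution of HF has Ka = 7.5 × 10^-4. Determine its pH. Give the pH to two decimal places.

pH = 1.58

HF ⇌ F- + H+
Ka = x²/(0.939 − x) = 7.5 × 10^-4
Neglecting x in the denominator: x = √(7.5 × 10^-4 × 0.939) = 2.65 × 10^-2 M
(x/C₀ = 2.8% < 5%, so the approximation holds.)
pH = −log[H+] = −log(2.65 × 10^-2) = 1.58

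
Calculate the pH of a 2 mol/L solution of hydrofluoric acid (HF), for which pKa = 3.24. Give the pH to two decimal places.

pH = 1.47

HF ⇌ F- + H+
Ka = 10^(−3.24) = 5.75 × 10^-4
Ka = x²/(2 − x) = 5.75 × 10^-4
Assume x ≪ 2: x ≈ √(5.75 × 10^-4 × 2) = 3.39 × 10^-2 M
pH = −log[H+] = −log(3.39 × 10^-2) = 1.47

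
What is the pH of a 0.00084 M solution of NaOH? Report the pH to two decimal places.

pH = 10.92

NaOH is a strong base; [OH-] = 0.00084 M.
pOH = -log(0.00084) = 3.08
pH = 14.00 - 3.08 = 10.92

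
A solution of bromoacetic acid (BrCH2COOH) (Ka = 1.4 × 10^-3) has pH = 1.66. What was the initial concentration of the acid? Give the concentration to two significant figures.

C₀ = 3.6 × 10^-1 M

[H+] = 10^(-1.66) = 2.19 × 10^-2 M = x
Ka = x²/(C₀ − x) ⇒ C₀ = x + x²/Ka
C₀ = 2.19 × 10^-2 + (2.19 × 10^-2)²/(1.4 × 10^-3) = 3.64 × 10^-1 M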